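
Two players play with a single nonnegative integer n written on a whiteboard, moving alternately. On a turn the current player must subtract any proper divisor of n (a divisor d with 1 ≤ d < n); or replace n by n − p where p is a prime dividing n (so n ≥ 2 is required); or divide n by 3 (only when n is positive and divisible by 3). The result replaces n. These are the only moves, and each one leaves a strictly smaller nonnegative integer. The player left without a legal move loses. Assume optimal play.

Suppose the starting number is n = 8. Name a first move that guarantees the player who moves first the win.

Move to 4.

Work bottom-up. With no move the player to move loses. Otherwise the position is W if at least one move leads to an L position for the opponent, and L if every move leads to a W.
n=0: no move → L
n=1: no move → L
n=2: reaches L-position 0 → W
n=3: reaches L-position 0 → W
n=4: only reaches 2(W), 3(W), all W → L
n=5: reaches L-position 0 → W
n=6: reaches L-position 4 → W
n=7: reaches L-position 0 → W
n=8: reaches L-position 4 → W
From 8, the L positions reachable in one move are: 4.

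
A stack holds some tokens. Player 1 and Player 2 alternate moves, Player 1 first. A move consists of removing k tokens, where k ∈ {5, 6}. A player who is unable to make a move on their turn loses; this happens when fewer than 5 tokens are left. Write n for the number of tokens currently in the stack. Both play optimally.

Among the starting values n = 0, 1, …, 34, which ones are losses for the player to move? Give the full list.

0, 1, 2, 3, 4, 11, 12, 13, 14, 15, 22, 23, 24, 25, 26, 33, 34

Work bottom-up. With no move the player to move loses. Otherwise the position is W if at least one move leads to an L position for the opponent, and L if every move leads to a W.
n=0: no move → L
n=1: no move → L
n=2: no move → L
n=3: no move → L
n=4: no move → L
n=5: reaches L-position 0 → W
n=6: reaches L-position 1 → W
n=7: reaches L-position 2 → W
n=8: reaches L-position 3 → W
n=9: reaches L-position 4 → W
n=10: reaches L-position 4 → W
n=11: only reaches 6(W), 5(W), all W → L
n=12: only reaches 7(W), 6(W), all W → L
n=13: only reaches 8(W), 7(W), all W → L
n=14: only reaches 9(W), 8(W), all W → L
n=15: only reaches 10(W), 9(W), all W → L
n=16: reaches L-position 11 → W
n=17: reaches L-position 12 → W
n=18: reaches L-position 13 → W
n=19: reaches L-position 14 → W
n=20: reaches L-position 15 → W
n=21: reaches L-position 15 → W
n=22: only reaches 17(W), 16(W), all W → L
n=23: only reaches 18(W), 17(W), all W → L
n=24: only reaches 19(W), 18(W), all W → L
n=25: only reaches 20(W), 19(W), all W → L
n=26: only reaches 21(W), 20(W), all W → L
n=27: reaches L-position 22 → W
n=28: reaches L-position 23 → W
n=29: reaches L-position 24 → W
n=30: reaches L-position 25 → W
n=31: reaches L-position 26 → W
n=32: reaches L-position 26 → W
n=33: only reaches 28(W), 27(W), all W → L
n=34: only reaches 29(W), 28(W), all W → L
The losing starting values of n are exactly the entries labelled L in this table (17 of them).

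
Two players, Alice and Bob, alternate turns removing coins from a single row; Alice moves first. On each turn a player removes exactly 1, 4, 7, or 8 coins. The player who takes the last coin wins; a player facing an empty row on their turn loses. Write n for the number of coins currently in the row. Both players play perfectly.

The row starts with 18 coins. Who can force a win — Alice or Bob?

Positions with no move are L. A position that does have a move is losing for the player to move precisely when every available move leads to a winning position for the opponent. Fill in the labels:
n=0: no move → L
n=1: can move to 0, which is L ⇒ W
n=2: the only move is to 1(W), a W ⇒ L
n=3: can move to 2, which is L ⇒ W
n=4: can move to 0, which is L ⇒ W
n=5: moves to 4(W), 1(W); every one is W ⇒ L
n=6: can move to 5, which is L ⇒ W
n=7: can move to 0, which is L ⇒ W
n=8: can move to 0, which is L ⇒ W
n=9: can move to 5, which is L ⇒ W
n=10: can move to 2, which is L ⇒ W
n=11: moves to 10(W), 7(W), 4(W), 3(W); every one is W ⇒ L
n=12: can move to 11, which is L ⇒ W
n=13: can move to 5, which is L ⇒ W
n=14: moves to 13(W), 10(W), 7(W), 6(W); every one is W ⇒ L
n=15: can move to 14, which is L ⇒ W
n=16: moves to 15(W), 12(W), 9(W), 8(W); every one is W ⇒ L
n=17: can move to 16, which is L ⇒ W
n=18: can move to 14, which is L ⇒ W
From 18 Alice can remove 4, leaving 14, reaching an L position.

Alice wins.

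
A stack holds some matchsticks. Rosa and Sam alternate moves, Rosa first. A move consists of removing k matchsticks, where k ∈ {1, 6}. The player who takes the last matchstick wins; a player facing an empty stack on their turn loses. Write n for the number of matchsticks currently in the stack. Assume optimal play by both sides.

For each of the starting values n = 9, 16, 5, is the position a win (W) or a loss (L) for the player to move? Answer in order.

Positions with no move are L. A position that does have a move is losing for the player to move precisely when every available move leads to a winning position for the opponent. Fill in the labels:
n=0: no move → L
n=1: W (go to 0, an L position)
n=2: L (sole option 1(W) is W)
n=3: W (go to 2, an L position)
n=4: L (sole option 3(W) is W)
n=5: W (go to 4, an L position)
n=6: W (go to 0, an L position)
n=7: L (options 6(W), 1(W) are all W)
n=8: W (go to 7, an L position)
n=9: L (options 8(W), 3(W) are all W)
n=10: W (go to 9, an L position)
n=11: L (options 10(W), 5(W) are all W)
n=12: W (go to 11, an L position)
n=13: W (go to 7, an L position)
n=14: L (options 13(W), 8(W) are all W)
n=15: W (go to 14, an L position)
n=16: L (options 15(W), 10(W) are all W)

9: L, 16: L, 5: W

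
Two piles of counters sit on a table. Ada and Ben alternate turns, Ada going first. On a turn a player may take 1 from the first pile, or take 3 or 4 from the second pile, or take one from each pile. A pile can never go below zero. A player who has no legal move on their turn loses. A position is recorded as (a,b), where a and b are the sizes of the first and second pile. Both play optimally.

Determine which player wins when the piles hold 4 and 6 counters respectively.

Ada wins.

Compute win/loss labels from the base case upward. A position with no move is L. Any other position is W if it can reach an L in one move, else L.
No move ever increases a pile, so every position that can arise here has a ≤ 4 and b ≤ 6; it is enough to label the cells with 0 ≤ a ≤ 4 and 0 ≤ b ≤ 6.
Every move lowers a or b (never raises either), so fill the grid row by row in increasing a, and left to right within a row: each cell's successors are then already labelled.
      b=0  b=1  b=2  b=3  b=4  b=5  b=6
a=0:    L    L    L    W    W    W    W
a=1:    W    W    W    W    L    L    L
a=2:    L    L    L    W    W    W    W
a=3:    W    W    W    W    L    L    L
a=4:    L    L    L    W    W    W    W
Cells with no legal move (terminal, hence L): (0,0), (0,1), (0,2).
The remaining L cells, each justified by listing all of its moves:
(1,4): →(0,4)(W), (1,1)(W), (1,0)(W), (0,3)(W) — all W, so L
(1,5): →(0,5)(W), (1,2)(W), (1,1)(W), (0,4)(W) — all W, so L
(1,6): →(0,6)(W), (1,3)(W), (1,2)(W), (0,5)(W) — all W, so L
(2,0): →(1,0)(W) only, which is W, so L
(2,1): →(1,1)(W), (1,0)(W) — all W, so L
(2,2): →(1,2)(W), (1,1)(W) — all W, so L
(3,4): →(2,4)(W), (3,1)(W), (3,0)(W), (2,3)(W) — all W, so L
(3,5): →(2,5)(W), (3,2)(W), (3,1)(W), (2,4)(W) — all W, so L
(3,6): →(2,6)(W), (3,3)(W), (3,2)(W), (2,5)(W) — all W, so L
(4,0): →(3,0)(W) only, which is W, so L
(4,1): →(3,1)(W), (3,0)(W) — all W, so L
(4,2): →(3,2)(W), (3,1)(W) — all W, so L
Every other cell has at least one move into one of the L cells above, so it is W.
From (4,6) Ada can move to (3,6), reaching an L position.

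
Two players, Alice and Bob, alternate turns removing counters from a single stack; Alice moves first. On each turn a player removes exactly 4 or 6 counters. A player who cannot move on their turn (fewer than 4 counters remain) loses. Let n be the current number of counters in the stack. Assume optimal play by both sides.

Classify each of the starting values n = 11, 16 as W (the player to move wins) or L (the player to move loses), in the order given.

Build the W/L table. Terminal = L. A non-terminal position is W if it has a move to some L; otherwise it is L.
n=0: no move → L
n=1: no move → L
n=2: no move → L
n=3: no move → L
n=4: can move to 0, which is L ⇒ W
n=5: can move to 1, which is L ⇒ W
n=6: can move to 2, which is L ⇒ W
n=7: can move to 3, which is L ⇒ W
n=8: can move to 2, which is L ⇒ W
n=9: can move to 3, which is L ⇒ W
n=10: moves to 6(W), 4(W); every one is W ⇒ L
n=11: moves to 7(W), 5(W); every one is W ⇒ L
n=12: moves to 8(W), 6(W); every one is W ⇒ L
n=13: moves to 9(W), 7(W); every one is W ⇒ L
n=14: can move to 10, which is L ⇒ W
n=15: can move to 11, which is L ⇒ W
n=16: can move to 12, which is L ⇒ W

11: L, 16: W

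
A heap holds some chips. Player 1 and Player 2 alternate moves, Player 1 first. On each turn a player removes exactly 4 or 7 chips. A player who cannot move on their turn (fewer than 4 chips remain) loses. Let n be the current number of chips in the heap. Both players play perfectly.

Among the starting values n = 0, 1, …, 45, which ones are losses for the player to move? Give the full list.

Positions with no move are L. A position that does have a move is losing for the player to move precisely when every available move leads to a winning position for the opponent. Fill in the labels:
n=0: no move → L
n=1: no move → L
n=2: no move → L
n=3: no move → L
n=4: →0(L), so W
n=5: →1(L), so W
n=6: →2(L), so W
n=7: →3(L), so W
n=8: →1(L), so W
n=9: →2(L), so W
n=10: →3(L), so W
n=11: →7(W), 4(W) — all W, so L
n=12: →8(W), 5(W) — all W, so L
n=13: →9(W), 6(W) — all W, so L
n=14: →10(W), 7(W) — all W, so L
n=15: →11(L), so W
n=16: →12(L), so W
n=17: →13(L), so W
n=18: →14(L), so W
n=19: →12(L), so W
n=20: →13(L), so W
n=21: →14(L), so W
n=22: →18(W), 15(W) — all W, so L
n=23: →19(W), 16(W) — all W, so L
n=24: →20(W), 17(W) — all W, so L
n=25: →21(W), 18(W) — all W, so L
n=26: →22(L), so W
n=27: →23(L), so W
n=28: →24(L), so W
n=29: →25(L), so W
n=30: →23(L), so W
n=31: →24(L), so W
n=32: →25(L), so W
n=33: →29(W), 26(W) — all W, so L
n=34: →30(W), 27(W) — all W, so L
n=35: →31(W), 28(W) — all W, so L
n=36: →32(W), 29(W) — all W, so L
n=37: →33(L), so W
n=38: →34(L), so W
n=39: →35(L), so W
n=40: →36(L), so W
n=41: →34(L), so W
n=42: →35(L), so W
n=43: →36(L), so W
n=44: →40(W), 37(W) — all W, so L
n=45: →41(W), 38(W) — all W, so L
The losing starting values of n are exactly the entries labelled L in this table (18 of them).

0, 1, 2, 3, 11, 12, 13, 14, 22, 23, 24, 25, 33, 34, 35, 36, 44, 45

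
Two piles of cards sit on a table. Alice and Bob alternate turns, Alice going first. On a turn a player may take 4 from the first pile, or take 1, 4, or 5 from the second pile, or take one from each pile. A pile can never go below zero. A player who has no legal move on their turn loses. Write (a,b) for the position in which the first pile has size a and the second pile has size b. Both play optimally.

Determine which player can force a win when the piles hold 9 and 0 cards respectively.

Use the standard recursion: the mover loses at a terminal position; elsewhere, the mover wins exactly when some move hands the opponent an L position.
No move ever increases a pile, so every position that can arise here has a ≤ 9 and b ≤ 0; it is enough to label the cells with 0 ≤ a ≤ 9 and 0 ≤ b ≤ 0.
Every move lowers a or b (never raises either), so fill the grid row by row in increasing a, and left to right within a row: each cell's successors are then already labelled.
      b=0
a=0:    L
a=1:    L
a=2:    L
a=3:    L
a=4:    W
a=5:    W
a=6:    W
a=7:    W
a=8:    L
a=9:    L
Cells with no legal move (terminal, hence L): (0,0), (1,0), (2,0), (3,0).
The remaining L cells, each justified by listing all of its moves:
(8,0): L (sole option (4,0)(W) is W)
(9,0): L (sole option (5,0)(W) is W)
Every other cell has at least one move into one of the L cells above, so it is W.
The starting position (9,0) is L: whatever Alice does, the opponent receives a W position.

Bob wins.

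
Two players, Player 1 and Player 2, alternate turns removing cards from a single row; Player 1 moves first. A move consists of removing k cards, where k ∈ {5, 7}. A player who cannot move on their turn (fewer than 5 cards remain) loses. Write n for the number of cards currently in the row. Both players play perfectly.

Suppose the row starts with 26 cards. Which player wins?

Build the W/L table. Terminal = L. A non-terminal position is W if it has a move to some L; otherwise it is L.
n=0: no move → L
n=1: no move → L
n=2: no move → L
n=3: no move → L
n=4: no move → L
n=5: can move to 0, which is L ⇒ W
n=6: can move to 1, which is L ⇒ W
n=7: can move to 2, which is L ⇒ W
n=8: can move to 3, which is L ⇒ W
n=9: can move to 4, which is L ⇒ W
n=10: can move to 3, which is L ⇒ W
n=11: can move to 4, which is L ⇒ W
n=12: moves to 7(W), 5(W); every one is W ⇒ L
n=13: moves to 8(W), 6(W); every one is W ⇒ L
n=14: moves to 9(W), 7(W); every one is W ⇒ L
n=15: moves to 10(W), 8(W); every one is W ⇒ L
n=16: moves to 11(W), 9(W); every one is W ⇒ L
n=17: can move to 12, which is L ⇒ W
n=18: can move to 13, which is L ⇒ W
n=19: can move to 14, which is L ⇒ W
n=20: can move to 15, which is L ⇒ W
n=21: can move to 16, which is L ⇒ W
n=22: can move to 15, which is L ⇒ W
n=23: can move to 16, which is L ⇒ W
n=24: moves to 19(W), 17(W); every one is W ⇒ L
n=25: moves to 20(W), 18(W); every one is W ⇒ L
n=26: moves to 21(W), 19(W); every one is W ⇒ L
The starting position 26 is L: whatever Player 1 does, the opponent receives a W position.

Player 2 wins.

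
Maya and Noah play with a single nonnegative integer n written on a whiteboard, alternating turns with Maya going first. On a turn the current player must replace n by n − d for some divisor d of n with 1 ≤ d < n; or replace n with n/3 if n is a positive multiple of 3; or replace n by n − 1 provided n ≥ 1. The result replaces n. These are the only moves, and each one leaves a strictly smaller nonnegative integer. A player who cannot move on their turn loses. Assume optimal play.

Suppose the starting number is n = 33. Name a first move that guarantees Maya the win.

Classify positions by backward induction: terminal positions (no move available) are L. From any other position, the mover wins iff some move reaches an L.
n=0: no move → L
n=1: W (go to 0, an L position)
n=2: L (sole option 1(W) is W)
n=3: W (go to 2, an L position)
n=4: W (go to 2, an L position)
n=5: L (sole option 4(W) is W)
n=6: W (go to 2, an L position)
n=7: L (sole option 6(W) is W)
n=8: W (go to 7, an L position)
n=9: L (options 3(W), 6(W), 8(W) are all W)
n=10: W (go to 5, an L position)
n=11: L (sole option 10(W) is W)
n=12: W (go to 9, an L position)
n=13: L (sole option 12(W) is W)
n=14: W (go to 7, an L position)
n=15: W (go to 5, an L position)
n=16: L (options 8(W), 12(W), 14(W), 15(W) are all W)
n=17: W (go to 16, an L position)
n=18: W (go to 9, an L position)
n=19: L (sole option 18(W) is W)
n=20: W (go to 16, an L position)
n=21: W (go to 7, an L position)
n=22: W (go to 11, an L position)
n=23: L (sole option 22(W) is W)
n=24: W (go to 16, an L position)
n=25: L (options 20(W), 24(W) are all W)
n=26: W (go to 13, an L position)
n=27: W (go to 9, an L position)
n=28: L (options 14(W), 21(W), 24(W), 26(W), 27(W) are all W)
n=29: W (go to 28, an L position)
n=30: W (go to 25, an L position)
n=31: L (sole option 30(W) is W)
n=32: W (go to 16, an L position)
n=33: W (go to 11, an L position)
From 33, the L positions reachable in one move are: 11.

Move to 11.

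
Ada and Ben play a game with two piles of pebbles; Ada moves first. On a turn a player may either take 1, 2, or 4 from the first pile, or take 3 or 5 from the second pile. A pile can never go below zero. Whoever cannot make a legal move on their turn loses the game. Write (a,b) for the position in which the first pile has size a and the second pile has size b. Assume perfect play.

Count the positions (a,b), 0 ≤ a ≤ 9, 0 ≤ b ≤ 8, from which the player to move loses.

Use the standard recursion: the mover loses at a terminal position; elsewhere, the mover wins exactly when some move hands the opponent an L position.
Every move lowers a or b (never raises either), so fill the grid row by row in increasing a, and left to right within a row: each cell's successors are then already labelled.
      b=0  b=1  b=2  b=3  b=4  b=5  b=6  b=7  b=8
a=0:    L    L    L    W    W    W    W    W    L
a=1:    W    W    W    L    L    L    W    W    W
a=2:    W    W    W    W    W    W    L    L    W
a=3:    L    L    L    W    W    W    W    W    L
a=4:    W    W    W    L    L    L    W    W    W
a=5:    W    W    W    W    W    W    L    L    W
a=6:    L    L    L    W    W    W    W    W    L
a=7:    W    W    W    L    L    L    W    W    W
a=8:    W    W    W    W    W    W    L    L    W
a=9:    L    L    L    W    W    W    W    W    L
Cells with no legal move (terminal, hence L): (0,0), (0,1), (0,2).
The remaining L cells, each justified by listing all of its moves:
(0,8): only reaches (0,5)(W), (0,3)(W), all W → L
(1,3): only reaches (0,3)(W), (1,0)(W), all W → L
(1,4): only reaches (0,4)(W), (1,1)(W), all W → L
(1,5): only reaches (0,5)(W), (1,2)(W), (1,0)(W), all W → L
(2,6): only reaches (1,6)(W), (0,6)(W), (2,3)(W), (2,1)(W), all W → L
(2,7): only reaches (1,7)(W), (0,7)(W), (2,4)(W), (2,2)(W), all W → L
(3,0): only reaches (2,0)(W), (1,0)(W), all W → L
(3,1): only reaches (2,1)(W), (1,1)(W), all W → L
(3,2): only reaches (2,2)(W), (1,2)(W), all W → L
(3,8): only reaches (2,8)(W), (1,8)(W), (3,5)(W), (3,3)(W), all W → L
(4,3): only reaches (3,3)(W), (2,3)(W), (0,3)(W), (4,0)(W), all W → L
(4,4): only reaches (3,4)(W), (2,4)(W), (0,4)(W), (4,1)(W), all W → L
(4,5): only reaches (3,5)(W), (2,5)(W), (0,5)(W), (4,2)(W), (4,0)(W), all W → L
(5,6): only reaches (4,6)(W), (3,6)(W), (1,6)(W), (5,3)(W), (5,1)(W), all W → L
(5,7): only reaches (4,7)(W), (3,7)(W), (1,7)(W), (5,4)(W), (5,2)(W), all W → L
(6,0): only reaches (5,0)(W), (4,0)(W), (2,0)(W), all W → L
(6,1): only reaches (5,1)(W), (4,1)(W), (2,1)(W), all W → L
(6,2): only reaches (5,2)(W), (4,2)(W), (2,2)(W), all W → L
(6,8): only reaches (5,8)(W), (4,8)(W), (2,8)(W), (6,5)(W), (6,3)(W), all W → L
(7,3): only reaches (6,3)(W), (5,3)(W), (3,3)(W), (7,0)(W), all W → L
(7,4): only reaches (6,4)(W), (5,4)(W), (3,4)(W), (7,1)(W), all W → L
(7,5): only reaches (6,5)(W), (5,5)(W), (3,5)(W), (7,2)(W), (7,0)(W), all W → L
(8,6): only reaches (7,6)(W), (6,6)(W), (4,6)(W), (8,3)(W), (8,1)(W), all W → L
(8,7): only reaches (7,7)(W), (6,7)(W), (4,7)(W), (8,4)(W), (8,2)(W), all W → L
(9,0): only reaches (8,0)(W), (7,0)(W), (5,0)(W), all W → L
(9,1): only reaches (8,1)(W), (7,1)(W), (5,1)(W), all W → L
(9,2): only reaches (8,2)(W), (7,2)(W), (5,2)(W), all W → L
(9,8): only reaches (8,8)(W), (7,8)(W), (5,8)(W), (9,5)(W), (9,3)(W), all W → L
Every other cell has at least one move into one of the L cells above, so it is W.
L cells per row: a=0: 4, a=1: 3, a=2: 2, a=3: 4, a=4: 3, a=5: 2, a=6: 4, a=7: 3, a=8: 2, a=9: 4; total 31.

31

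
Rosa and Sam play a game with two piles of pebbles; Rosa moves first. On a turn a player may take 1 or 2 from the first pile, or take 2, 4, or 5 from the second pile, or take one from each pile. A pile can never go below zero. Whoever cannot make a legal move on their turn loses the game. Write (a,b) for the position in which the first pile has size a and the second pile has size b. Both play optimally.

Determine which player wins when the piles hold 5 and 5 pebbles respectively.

Rosa wins.

Label each position W (a win for the player to move) or L (a loss). A position with no legal move is L; any other position is W exactly when some move reaches an L, and L when every move reaches a W.
No move ever increases a pile, so every position that can arise here has a ≤ 5 and b ≤ 5; it is enough to label the cells with 0 ≤ a ≤ 5 and 0 ≤ b ≤ 5.
Every move lowers a or b (never raises either), so fill the grid row by row in increasing a, and left to right within a row: each cell's successors are then already labelled.
      b=0  b=1  b=2  b=3  b=4  b=5
a=0:    L    L    W    W    W    W
a=1:    W    W    W    L    L    W
a=2:    W    W    L    W    W    W
a=3:    L    L    W    W    W    W
a=4:    W    W    W    L    L    W
a=5:    W    W    L    W    W    W
Cells with no legal move (terminal, hence L): (0,0), (0,1).
The remaining L cells, each justified by listing all of its moves:
(1,3): moves to (0,3)(W), (1,1)(W), (0,2)(W); every one is W ⇒ L
(1,4): moves to (0,4)(W), (1,2)(W), (1,0)(W), (0,3)(W); every one is W ⇒ L
(2,2): moves to (1,2)(W), (0,2)(W), (2,0)(W), (1,1)(W); every one is W ⇒ L
(3,0): moves to (2,0)(W), (1,0)(W); every one is W ⇒ L
(3,1): moves to (2,1)(W), (1,1)(W), (2,0)(W); every one is W ⇒ L
(4,3): moves to (3,3)(W), (2,3)(W), (4,1)(W), (3,2)(W); every one is W ⇒ L
(4,4): moves to (3,4)(W), (2,4)(W), (4,2)(W), (4,0)(W), (3,3)(W); every one is W ⇒ L
(5,2): moves to (4,2)(W), (3,2)(W), (5,0)(W), (4,1)(W); every one is W ⇒ L
Every other cell has at least one move into one of the L cells above, so it is W.
The starting position (5,5) is W: Rosa should move to (4,4), handing over an L position.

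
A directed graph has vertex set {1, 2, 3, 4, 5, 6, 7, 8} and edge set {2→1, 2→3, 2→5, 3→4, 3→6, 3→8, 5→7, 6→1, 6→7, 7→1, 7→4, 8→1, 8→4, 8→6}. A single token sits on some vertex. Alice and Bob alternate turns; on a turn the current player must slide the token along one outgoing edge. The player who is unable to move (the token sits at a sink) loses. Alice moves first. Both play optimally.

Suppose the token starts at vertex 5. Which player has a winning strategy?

Build the W/L table. Terminal = L. A non-terminal position is W if it has a move to some L; otherwise it is L.
Every edge goes from a vertex to one that appears earlier in the order 1, 4, 7, 6, 8, 3, 5, 2, so processing vertices in that order labels each vertex after all of its successors.
1: no outgoing edge → L
4: no outgoing edge → L
7: →4(L), so W
6: →1(L), so W
8: →4(L), so W
3: →4(L), so W
5: →7(W) only, which is W, so L
2: →5(L), so W
Every move from 5 reaches a W position, so the mover loses.

Bob wins.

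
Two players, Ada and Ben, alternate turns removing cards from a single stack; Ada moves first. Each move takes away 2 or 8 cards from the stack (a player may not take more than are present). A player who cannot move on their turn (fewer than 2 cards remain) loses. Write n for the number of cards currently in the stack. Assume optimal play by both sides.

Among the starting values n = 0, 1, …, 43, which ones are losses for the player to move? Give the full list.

Use the standard recursion: the mover loses at a terminal position; elsewhere, the mover wins exactly when some move hands the opponent an L position.
n=0: no move → L
n=1: no move → L
n=2: reaches L-position 0 → W
n=3: reaches L-position 1 → W
n=4: only reaches 2(W), which is W → L
n=5: only reaches 3(W), which is W → L
n=6: reaches L-position 4 → W
n=7: reaches L-position 5 → W
n=8: reaches L-position 0 → W
n=9: reaches L-position 1 → W
n=10: only reaches 8(W), 2(W), all W → L
n=11: only reaches 9(W), 3(W), all W → L
n=12: reaches L-position 10 → W
n=13: reaches L-position 11 → W
n=14: only reaches 12(W), 6(W), all W → L
n=15: only reaches 13(W), 7(W), all W → L
n=16: reaches L-position 14 → W
n=17: reaches L-position 15 → W
n=18: reaches L-position 10 → W
n=19: reaches L-position 11 → W
n=20: only reaches 18(W), 12(W), all W → L
n=21: only reaches 19(W), 13(W), all W → L
n=22: reaches L-position 20 → W
n=23: reaches L-position 21 → W
n=24: only reaches 22(W), 16(W), all W → L
n=25: only reaches 23(W), 17(W), all W → L
n=26: reaches L-position 24 → W
n=27: reaches L-position 25 → W
n=28: reaches L-position 20 → W
n=29: reaches L-position 21 → W
n=30: only reaches 28(W), 22(W), all W → L
n=31: only reaches 29(W), 23(W), all W → L
n=32: reaches L-position 30 → W
n=33: reaches L-position 31 → W
n=34: only reaches 32(W), 26(W), all W → L
n=35: only reaches 33(W), 27(W), all W → L
n=36: reaches L-position 34 → W
n=37: reaches L-position 35 → W
n=38: reaches L-position 30 → W
n=39: reaches L-position 31 → W
n=40: only reaches 38(W), 32(W), all W → L
n=41: only reaches 39(W), 33(W), all W → L
n=42: reaches L-position 40 → W
n=43: reaches L-position 41 → W
Reading off the rows marked L gives the requested list; there are 18 such values of n.

0, 1, 4, 5, 10, 11, 14, 15, 20, 21, 24, 25, 30, 31, 34, 35, 40, 41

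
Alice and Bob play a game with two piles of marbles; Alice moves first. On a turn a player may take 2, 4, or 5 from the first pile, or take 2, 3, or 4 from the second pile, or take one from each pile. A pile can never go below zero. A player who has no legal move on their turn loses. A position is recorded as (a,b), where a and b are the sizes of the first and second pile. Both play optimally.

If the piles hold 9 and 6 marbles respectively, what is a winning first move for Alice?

Move to (7,6).

Build the W/L table. Terminal = L. A non-terminal position is W if it has a move to some L; otherwise it is L.
No move ever increases a pile, so every position that can arise here has a ≤ 9 and b ≤ 6; it is enough to label the cells with 0 ≤ a ≤ 9 and 0 ≤ b ≤ 6.
Every move lowers a or b (never raises either), so fill the grid row by row in increasing a, and left to right within a row: each cell's successors are then already labelled.
      b=0  b=1  b=2  b=3  b=4  b=5  b=6
a=0:    L    L    W    W    W    W    L
a=1:    L    W    W    W    W    L    L
a=2:    W    W    L    L    W    W    W
a=3:    W    L    L    W    W    W    W
a=4:    W    W    W    W    L    L    W
a=5:    W    W    W    L    L    W    W
a=6:    W    L    W    W    W    W    W
a=7:    L    W    W    W    W    L    L
a=8:    L    W    W    W    W    W    W
a=9:    W    W    L    W    W    W    W
Cells with no legal move (terminal, hence L): (0,0), (0,1), (1,0).
The remaining L cells, each justified by listing all of its moves:
(0,6): L (options (0,4)(W), (0,3)(W), (0,2)(W) are all W)
(1,5): L (options (1,3)(W), (1,2)(W), (1,1)(W), (0,4)(W) are all W)
(1,6): L (options (1,4)(W), (1,3)(W), (1,2)(W), (0,5)(W) are all W)
(2,2): L (options (0,2)(W), (2,0)(W), (1,1)(W) are all W)
(2,3): L (options (0,3)(W), (2,1)(W), (2,0)(W), (1,2)(W) are all W)
(3,1): L (options (1,1)(W), (2,0)(W) are all W)
(3,2): L (options (1,2)(W), (3,0)(W), (2,1)(W) are all W)
(4,4): L (options (2,4)(W), (0,4)(W), (4,2)(W), (4,1)(W), (4,0)(W), (3,3)(W) are all W)
(4,5): L (options (2,5)(W), (0,5)(W), (4,3)(W), (4,2)(W), (4,1)(W), (3,4)(W) are all W)
(5,3): L (options (3,3)(W), (1,3)(W), (0,3)(W), (5,1)(W), (5,0)(W), (4,2)(W) are all W)
(5,4): L (options (3,4)(W), (1,4)(W), (0,4)(W), (5,2)(W), (5,1)(W), (5,0)(W), (4,3)(W) are all W)
(6,1): L (options (4,1)(W), (2,1)(W), (1,1)(W), (5,0)(W) are all W)
(7,0): L (options (5,0)(W), (3,0)(W), (2,0)(W) are all W)
(7,5): L (options (5,5)(W), (3,5)(W), (2,5)(W), (7,3)(W), (7,2)(W), (7,1)(W), (6,4)(W) are all W)
(7,6): L (options (5,6)(W), (3,6)(W), (2,6)(W), (7,4)(W), (7,3)(W), (7,2)(W), (6,5)(W) are all W)
(8,0): L (options (6,0)(W), (4,0)(W), (3,0)(W) are all W)
(9,2): L (options (7,2)(W), (5,2)(W), (4,2)(W), (9,0)(W), (8,1)(W) are all W)
Every other cell has at least one move into one of the L cells above, so it is W.
From (9,6), the L positions reachable in one move are: (7,6), (9,2). Any move reaching one of these is winning.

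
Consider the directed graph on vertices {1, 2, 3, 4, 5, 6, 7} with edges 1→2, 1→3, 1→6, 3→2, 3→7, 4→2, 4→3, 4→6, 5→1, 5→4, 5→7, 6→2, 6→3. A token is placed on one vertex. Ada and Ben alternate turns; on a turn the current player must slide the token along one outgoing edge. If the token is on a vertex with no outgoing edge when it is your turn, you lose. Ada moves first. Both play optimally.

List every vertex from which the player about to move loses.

2, 7

Use the standard recursion: the mover loses at a terminal position; elsewhere, the mover wins exactly when some move hands the opponent an L position.
Every edge goes from a vertex to one that appears earlier in the order 7, 2, 3, 6, 1, 4, 5, so processing vertices in that order labels each vertex after all of its successors.
7: no outgoing edge → L
2: no outgoing edge → L
3: reaches L-position 2 → W
6: reaches L-position 2 → W
1: reaches L-position 2 → W
4: reaches L-position 2 → W
5: reaches L-position 7 → W
The losing starting vertices are exactly the entries labelled L in this table (2 of them).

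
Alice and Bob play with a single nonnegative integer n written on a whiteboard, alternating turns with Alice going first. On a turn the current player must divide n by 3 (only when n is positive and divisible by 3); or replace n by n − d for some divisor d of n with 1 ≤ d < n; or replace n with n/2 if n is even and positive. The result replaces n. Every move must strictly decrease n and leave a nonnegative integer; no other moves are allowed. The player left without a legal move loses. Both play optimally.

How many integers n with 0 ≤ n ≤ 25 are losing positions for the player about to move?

12

Work bottom-up. With no move the player to move loses. Otherwise the position is W if at least one move leads to an L position for the opponent, and L if every move leads to a W.
n=0: no move → L
n=1: no move → L
n=2: →1(L), so W
n=3: →1(L), so W
n=4: →2(W), 3(W) — all W, so L
n=5: →4(L), so W
n=6: →4(L), so W
n=7: →6(W) only, which is W, so L
n=8: →4(L), so W
n=9: →3(W), 6(W), 8(W) — all W, so L
n=10: →9(L), so W
n=11: →10(W) only, which is W, so L
n=12: →4(L), so W
n=13: →12(W) only, which is W, so L
n=14: →7(L), so W
n=15: →5(W), 10(W), 12(W), 14(W) — all W, so L
n=16: →15(L), so W
n=17: →16(W) only, which is W, so L
n=18: →9(L), so W
n=19: →18(W) only, which is W, so L
n=20: →15(L), so W
n=21: →7(L), so W
n=22: →11(L), so W
n=23: →22(W) only, which is W, so L
n=24: →23(L), so W
n=25: →20(W), 24(W) — all W, so L
L entries with 0 ≤ n ≤ 25: n = 0, 1, 4, 7, 9, 11, 13, 15, 17, 19, 23, 25; that makes 12.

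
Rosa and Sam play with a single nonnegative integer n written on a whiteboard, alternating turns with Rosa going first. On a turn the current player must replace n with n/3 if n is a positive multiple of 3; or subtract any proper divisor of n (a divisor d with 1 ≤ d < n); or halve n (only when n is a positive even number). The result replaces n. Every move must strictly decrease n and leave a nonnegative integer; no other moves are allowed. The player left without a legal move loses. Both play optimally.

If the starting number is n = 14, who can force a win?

Label each position W (a win for the player to move) or L (a loss). A position with no legal move is L; any other position is W exactly when some move reaches an L, and L when every move reaches a W.
n=0: no move → L
n=1: no move → L
n=2: →1(L), so W
n=3: →1(L), so W
n=4: →2(W), 3(W) — all W, so L
n=5: →4(L), so W
n=6: →4(L), so W
n=7: →6(W) only, which is W, so L
n=8: →4(L), so W
n=9: →3(W), 6(W), 8(W) — all W, so L
n=10: →9(L), so W
n=11: →10(W) only, which is W, so L
n=12: →4(L), so W
n=13: →12(W) only, which is W, so L
n=14: →7(L), so W
From 14 Rosa can move to 7, reaching an L position.

Rosa wins.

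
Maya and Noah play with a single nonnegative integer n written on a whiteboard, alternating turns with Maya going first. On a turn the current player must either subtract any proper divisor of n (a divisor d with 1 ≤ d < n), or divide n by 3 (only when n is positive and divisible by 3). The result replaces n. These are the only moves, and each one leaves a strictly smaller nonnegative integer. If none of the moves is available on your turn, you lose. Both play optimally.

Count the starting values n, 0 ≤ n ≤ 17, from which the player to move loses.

Work bottom-up. With no move the player to move loses. Otherwise the position is W if at least one move leads to an L position for the opponent, and L if every move leads to a W.
n=0: no move → L
n=1: no move → L
n=2: →1(L), so W
n=3: →1(L), so W
n=4: →2(W), 3(W) — all W, so L
n=5: →4(L), so W
n=6: →4(L), so W
n=7: →6(W) only, which is W, so L
n=8: →4(L), so W
n=9: →3(W), 6(W), 8(W) — all W, so L
n=10: →9(L), so W
n=11: →10(W) only, which is W, so L
n=12: →4(L), so W
n=13: →12(W) only, which is W, so L
n=14: →7(L), so W
n=15: →5(W), 10(W), 12(W), 14(W) — all W, so L
n=16: →15(L), so W
n=17: →16(W) only, which is W, so L
L entries with 0 ≤ n ≤ 17: n = 0, 1, 4, 7, 9, 11, 13, 15, 17; that makes 9.

9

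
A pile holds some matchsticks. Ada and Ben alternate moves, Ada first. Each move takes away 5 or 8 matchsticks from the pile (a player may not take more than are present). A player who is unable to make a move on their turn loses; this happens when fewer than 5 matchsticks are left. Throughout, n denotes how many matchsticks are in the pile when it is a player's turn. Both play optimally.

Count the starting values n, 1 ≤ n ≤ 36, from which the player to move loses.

14

Positions with no move are L. A position that does have a move is losing for the player to move precisely when every available move leads to a winning position for the opponent. Fill in the labels:
n=0: no move → L
n=1: no move → L
n=2: no move → L
n=3: no move → L
n=4: no move → L
n=5: →0(L), so W
n=6: →1(L), so W
n=7: →2(L), so W
n=8: →3(L), so W
n=9: →4(L), so W
n=10: →2(L), so W
n=11: →3(L), so W
n=12: →4(L), so W
n=13: →8(W), 5(W) — all W, so L
n=14: →9(W), 6(W) — all W, so L
n=15: →10(W), 7(W) — all W, so L
n=16: →11(W), 8(W) — all W, so L
n=17: →12(W), 9(W) — all W, so L
n=18: →13(L), so W
n=19: →14(L), so W
n=20: →15(L), so W
n=21: →16(L), so W
n=22: →17(L), so W
n=23: →15(L), so W
n=24: →16(L), so W
n=25: →17(L), so W
n=26: →21(W), 18(W) — all W, so L
n=27: →22(W), 19(W) — all W, so L
n=28: →23(W), 20(W) — all W, so L
n=29: →24(W), 21(W) — all W, so L
n=30: →25(W), 22(W) — all W, so L
n=31: →26(L), so W
n=32: →27(L), so W
n=33: →28(L), so W
n=34: →29(L), so W
n=35: →30(L), so W
n=36: →28(L), so W
L entries with 1 ≤ n ≤ 36 (n=0 is outside the asked range and is not counted): n = 1, 2, 3, 4, 13, 14, 15, 16, 17, 26, 27, 28, 29, 30; that makes 14.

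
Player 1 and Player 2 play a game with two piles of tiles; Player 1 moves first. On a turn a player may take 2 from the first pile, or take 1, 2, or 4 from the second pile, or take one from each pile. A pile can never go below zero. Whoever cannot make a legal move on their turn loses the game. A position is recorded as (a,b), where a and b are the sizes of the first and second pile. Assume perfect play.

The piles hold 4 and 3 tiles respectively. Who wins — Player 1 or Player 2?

Compute win/loss labels from the base case upward. A position with no move is L. Any other position is W if it can reach an L in one move, else L.
No move ever increases a pile, so every position that can arise here has a ≤ 4 and b ≤ 3; it is enough to label the cells with 0 ≤ a ≤ 4 and 0 ≤ b ≤ 3.
Every move lowers a or b (never raises either), so fill the grid row by row in increasing a, and left to right within a row: each cell's successors are then already labelled.
      b=0  b=1  b=2  b=3
a=0:    L    W    W    L
a=1:    L    W    W    L
a=2:    W    W    L    W
a=3:    W    L    W    W
a=4:    L    W    W    L
Cells with no legal move (terminal, hence L): (0,0), (1,0).
The remaining L cells, each justified by listing all of its moves:
(0,3): moves to (0,2)(W), (0,1)(W); every one is W ⇒ L
(1,3): moves to (1,2)(W), (1,1)(W), (0,2)(W); every one is W ⇒ L
(2,2): moves to (0,2)(W), (2,1)(W), (2,0)(W), (1,1)(W); every one is W ⇒ L
(3,1): moves to (1,1)(W), (3,0)(W), (2,0)(W); every one is W ⇒ L
(4,0): the only move is to (2,0)(W), a W ⇒ L
(4,3): moves to (2,3)(W), (4,2)(W), (4,1)(W), (3,2)(W); every one is W ⇒ L
Every other cell has at least one move into one of the L cells above, so it is W.
The starting position (4,3) is L: whatever Player 1 does, the opponent receives a W position.

Player 2 wins.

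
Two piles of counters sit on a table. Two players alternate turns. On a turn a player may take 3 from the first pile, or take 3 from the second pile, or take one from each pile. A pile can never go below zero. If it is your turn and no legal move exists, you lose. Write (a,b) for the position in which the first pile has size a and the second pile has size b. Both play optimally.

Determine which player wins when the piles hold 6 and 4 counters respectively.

The first player wins.

Work bottom-up. With no move the player to move loses. Otherwise the position is W if at least one move leads to an L position for the opponent, and L if every move leads to a W.
No move ever increases a pile, so every position that can arise here has a ≤ 6 and b ≤ 4; it is enough to label the cells with 0 ≤ a ≤ 6 and 0 ≤ b ≤ 4.
Every move lowers a or b (never raises either), so fill the grid row by row in increasing a, and left to right within a row: each cell's successors are then already labelled.
      b=0  b=1  b=2  b=3  b=4
a=0:    L    L    L    W    W
a=1:    L    W    W    W    L
a=2:    L    W    L    W    L
a=3:    W    W    W    W    L
a=4:    W    L    L    L    W
a=5:    W    L    W    W    W
a=6:    L    L    W    W    W
Cells with no legal move (terminal, hence L): (0,0), (0,1), (0,2), (1,0), (2,0).
The remaining L cells, each justified by listing all of its moves:
(1,4): moves to (1,1)(W), (0,3)(W); every one is W ⇒ L
(2,2): the only move is to (1,1)(W), a W ⇒ L
(2,4): moves to (2,1)(W), (1,3)(W); every one is W ⇒ L
(3,4): moves to (0,4)(W), (3,1)(W), (2,3)(W); every one is W ⇒ L
(4,1): moves to (1,1)(W), (3,0)(W); every one is W ⇒ L
(4,2): moves to (1,2)(W), (3,1)(W); every one is W ⇒ L
(4,3): moves to (1,3)(W), (4,0)(W), (3,2)(W); every one is W ⇒ L
(5,1): moves to (2,1)(W), (4,0)(W); every one is W ⇒ L
(6,0): the only move is to (3,0)(W), a W ⇒ L
(6,1): moves to (3,1)(W), (5,0)(W); every one is W ⇒ L
Every other cell has at least one move into one of the L cells above, so it is W.
The starting position (6,4) is W: the player to move should move to (3,4), handing over an L position.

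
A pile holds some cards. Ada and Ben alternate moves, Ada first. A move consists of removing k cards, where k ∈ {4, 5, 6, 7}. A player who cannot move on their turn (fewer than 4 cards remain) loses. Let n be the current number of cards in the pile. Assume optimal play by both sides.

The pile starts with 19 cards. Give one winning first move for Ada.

Remove 5, leaving 14.

Label each position W (a win for the player to move) or L (a loss). A position with no legal move is L; any other position is W exactly when some move reaches an L, and L when every move reaches a W.
n=0: no move → L
n=1: no move → L
n=2: no move → L
n=3: no move → L
n=4: W (go to 0, an L position)
n=5: W (go to 1, an L position)
n=6: W (go to 2, an L position)
n=7: W (go to 3, an L position)
n=8: W (go to 3, an L position)
n=9: W (go to 3, an L position)
n=10: W (go to 3, an L position)
n=11: L (options 7(W), 6(W), 5(W), 4(W) are all W)
n=12: L (options 8(W), 7(W), 6(W), 5(W) are all W)
n=13: L (options 9(W), 8(W), 7(W), 6(W) are all W)
n=14: L (options 10(W), 9(W), 8(W), 7(W) are all W)
n=15: W (go to 11, an L position)
n=16: W (go to 12, an L position)
n=17: W (go to 13, an L position)
n=18: W (go to 14, an L position)
n=19: W (go to 14, an L position)
From 19, the L positions reachable in one move are: 14, 13, 12. Any move reaching one of these is winning.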